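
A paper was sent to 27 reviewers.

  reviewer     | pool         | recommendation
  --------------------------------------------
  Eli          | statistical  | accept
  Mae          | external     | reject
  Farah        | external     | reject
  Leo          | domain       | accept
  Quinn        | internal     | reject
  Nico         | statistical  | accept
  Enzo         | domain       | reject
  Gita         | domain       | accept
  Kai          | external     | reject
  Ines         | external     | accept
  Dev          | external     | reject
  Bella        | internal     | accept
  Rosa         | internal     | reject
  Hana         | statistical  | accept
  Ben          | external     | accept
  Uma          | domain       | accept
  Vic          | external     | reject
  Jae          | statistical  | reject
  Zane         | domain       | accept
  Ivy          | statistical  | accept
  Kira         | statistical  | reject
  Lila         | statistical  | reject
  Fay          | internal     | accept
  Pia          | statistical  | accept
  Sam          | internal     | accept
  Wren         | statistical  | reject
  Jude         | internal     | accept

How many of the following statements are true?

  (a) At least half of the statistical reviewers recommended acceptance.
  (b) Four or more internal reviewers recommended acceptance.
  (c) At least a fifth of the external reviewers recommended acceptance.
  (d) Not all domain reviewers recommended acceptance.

(a) statistical: |A| = 9, |A ∩ B| = 5; needs |A ∩ B| ≥ |A ∖ B| — true.
(b) internal: |A| = 6, |A ∩ B| = 4; needs |A ∩ B| ≥ 4 — true.
(c) external: |A| = 7, |A ∩ B| = 2; needs |A ∩ B| / |A| ≥ 1/5 — true.
(d) domain: |A| = 5, |A ∩ B| = 4; needs A ⊄ B (|A ∖ B| ≥ 1) — true.

4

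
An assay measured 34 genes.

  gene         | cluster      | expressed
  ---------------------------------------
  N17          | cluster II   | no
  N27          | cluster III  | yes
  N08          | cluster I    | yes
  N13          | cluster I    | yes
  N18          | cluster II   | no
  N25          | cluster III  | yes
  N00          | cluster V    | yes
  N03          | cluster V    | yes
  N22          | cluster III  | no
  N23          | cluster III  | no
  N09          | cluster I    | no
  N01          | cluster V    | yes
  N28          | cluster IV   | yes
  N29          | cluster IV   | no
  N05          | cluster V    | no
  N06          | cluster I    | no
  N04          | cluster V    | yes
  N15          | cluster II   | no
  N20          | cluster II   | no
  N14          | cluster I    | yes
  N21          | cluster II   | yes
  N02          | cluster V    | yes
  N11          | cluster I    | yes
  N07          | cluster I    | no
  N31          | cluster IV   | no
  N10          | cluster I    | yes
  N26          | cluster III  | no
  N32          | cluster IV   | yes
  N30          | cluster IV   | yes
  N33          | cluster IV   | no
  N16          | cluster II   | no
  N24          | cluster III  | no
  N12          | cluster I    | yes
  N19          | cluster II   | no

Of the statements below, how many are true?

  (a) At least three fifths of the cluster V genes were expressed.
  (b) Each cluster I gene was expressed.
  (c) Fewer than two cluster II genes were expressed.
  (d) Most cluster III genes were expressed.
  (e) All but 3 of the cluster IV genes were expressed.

3

(a) cluster V: |A| = 6, |A ∩ B| = 5; needs |A ∩ B| / |A| ≥ 3/5 — true.
(b) cluster I: |A| = 9, |A ∩ B| = 6; needs A ⊆ B, i.e. every element of A is in B (|A ∖ B| = 0) — false.
(c) cluster II: |A| = 7, |A ∩ B| = 1; needs |A ∩ B| < 2 — true.
(d) cluster III: |A| = 6, |A ∩ B| = 2; needs |A ∩ B| > |A ∖ B| — false.
(e) cluster IV: |A| = 6, |A ∩ B| = 3; needs |A ∖ B| = 3 — true.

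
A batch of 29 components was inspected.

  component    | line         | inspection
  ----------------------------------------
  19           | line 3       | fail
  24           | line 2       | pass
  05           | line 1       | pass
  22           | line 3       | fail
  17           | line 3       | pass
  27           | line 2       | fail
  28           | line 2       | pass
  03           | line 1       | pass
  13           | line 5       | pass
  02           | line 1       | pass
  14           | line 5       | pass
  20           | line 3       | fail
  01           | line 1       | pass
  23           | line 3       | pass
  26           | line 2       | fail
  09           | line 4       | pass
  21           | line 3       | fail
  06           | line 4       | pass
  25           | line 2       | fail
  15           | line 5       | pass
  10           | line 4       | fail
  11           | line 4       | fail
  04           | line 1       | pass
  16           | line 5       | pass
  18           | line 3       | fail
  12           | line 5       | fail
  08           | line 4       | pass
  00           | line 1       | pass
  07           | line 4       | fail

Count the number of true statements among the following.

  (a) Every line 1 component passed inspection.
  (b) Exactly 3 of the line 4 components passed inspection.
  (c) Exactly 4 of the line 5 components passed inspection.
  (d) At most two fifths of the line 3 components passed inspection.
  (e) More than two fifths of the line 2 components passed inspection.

(a) line 1: |A| = 6, |A ∩ B| = 6; needs A ⊆ B, i.e. every element of A is in B (|A ∖ B| = 0) — true.
(b) line 4: |A| = 6, |A ∩ B| = 3; needs |A ∩ B| = 3 — true.
(c) line 5: |A| = 5, |A ∩ B| = 4; needs |A ∩ B| = 4 — true.
(d) line 3: |A| = 7, |A ∩ B| = 2; needs |A ∩ B| / |A| ≤ 2/5 — true.
(e) line 2: |A| = 5, |A ∩ B| = 2; needs |A ∩ B| / |A| > 2/5 — false.

4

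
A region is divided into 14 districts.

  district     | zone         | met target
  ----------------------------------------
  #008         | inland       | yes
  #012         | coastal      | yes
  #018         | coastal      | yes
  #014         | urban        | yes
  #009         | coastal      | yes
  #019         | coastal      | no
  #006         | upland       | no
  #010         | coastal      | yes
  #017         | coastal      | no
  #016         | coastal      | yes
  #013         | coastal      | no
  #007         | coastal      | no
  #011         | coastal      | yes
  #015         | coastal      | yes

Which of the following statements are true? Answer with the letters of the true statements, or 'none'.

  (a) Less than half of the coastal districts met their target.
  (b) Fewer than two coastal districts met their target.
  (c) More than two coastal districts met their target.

|A| = 11, |A ∩ B| = 7, |A ∖ B| = 4.
(a) |A ∩ B| < |A ∖ B|: fails.
(b) |A ∩ B| < 2: fails.
(c) |A ∩ B| > 2: holds.

(c)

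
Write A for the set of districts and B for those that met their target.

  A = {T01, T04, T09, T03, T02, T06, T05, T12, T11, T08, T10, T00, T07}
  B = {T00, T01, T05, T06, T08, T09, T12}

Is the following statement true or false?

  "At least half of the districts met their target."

True

Truth condition: |A ∩ B| ≥ |A ∖ B|.
A (the restrictor) = {T01, T04, T09, T03, T02, T06, T05, T12, T11, T08, T10, T00, T07}, |A| = 13.
A ∩ B = {T01, T09, T06, T05, T12, T08, T00}, so |A ∩ B| = 7.
A ∖ B = {T04, T03, T02, T11, T10, T07}, so |A ∖ B| = 6.
7 > 6, so the statement is true.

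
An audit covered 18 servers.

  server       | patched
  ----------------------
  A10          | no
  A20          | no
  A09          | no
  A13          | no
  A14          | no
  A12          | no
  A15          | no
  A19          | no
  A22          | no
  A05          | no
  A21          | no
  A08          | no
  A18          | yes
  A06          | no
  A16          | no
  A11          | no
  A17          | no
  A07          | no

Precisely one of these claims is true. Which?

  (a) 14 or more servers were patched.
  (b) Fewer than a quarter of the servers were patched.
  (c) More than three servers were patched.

|A| = 18, |A ∩ B| = 1, |A ∖ B| = 17.
(a) requires |A ∩ B| ≥ 14: false.
(b) requires |A ∩ B| / |A| < 1/4: true.
(c) requires |A ∩ B| > 3: false.

(b)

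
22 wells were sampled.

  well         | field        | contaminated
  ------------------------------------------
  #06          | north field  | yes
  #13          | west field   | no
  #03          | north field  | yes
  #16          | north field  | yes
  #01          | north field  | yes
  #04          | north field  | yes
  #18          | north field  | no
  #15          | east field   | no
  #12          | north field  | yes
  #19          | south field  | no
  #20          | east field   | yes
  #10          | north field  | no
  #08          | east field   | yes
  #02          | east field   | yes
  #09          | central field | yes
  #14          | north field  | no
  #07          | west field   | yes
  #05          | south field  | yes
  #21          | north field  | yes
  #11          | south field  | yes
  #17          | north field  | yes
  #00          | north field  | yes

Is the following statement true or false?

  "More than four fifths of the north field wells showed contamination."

False

Truth condition: |A ∩ B| / |A| > 4/5.
A (the restrictor) = {#06, #03, #16, #01, #04, #18, #12, #10, #14, #21, #17, #00}, |A| = 12.
A ∩ B = {#06, #03, #16, #01, #04, #12, #21, #17, #00}, so |A ∩ B| = 9.
A ∖ B = {#18, #10, #14}, so |A ∖ B| = 3.
|A ∩ B|/|A| = 9/12, so the statement is false.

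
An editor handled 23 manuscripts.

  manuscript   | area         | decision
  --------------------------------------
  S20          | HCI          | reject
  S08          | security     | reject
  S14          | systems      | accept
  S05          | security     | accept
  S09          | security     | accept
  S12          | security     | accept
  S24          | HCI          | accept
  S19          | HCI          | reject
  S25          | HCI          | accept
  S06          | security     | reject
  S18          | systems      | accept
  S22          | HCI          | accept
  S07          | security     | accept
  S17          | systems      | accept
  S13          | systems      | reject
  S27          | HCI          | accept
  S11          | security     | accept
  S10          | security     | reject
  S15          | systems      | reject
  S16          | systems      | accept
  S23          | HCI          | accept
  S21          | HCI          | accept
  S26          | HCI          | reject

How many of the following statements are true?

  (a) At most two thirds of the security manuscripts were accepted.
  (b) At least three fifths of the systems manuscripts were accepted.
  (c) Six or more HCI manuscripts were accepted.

3

(a) security: |A| = 8, |A ∩ B| = 5; needs |A ∩ B| / |A| ≤ 2/3 — true.
(b) systems: |A| = 6, |A ∩ B| = 4; needs |A ∩ B| / |A| ≥ 3/5 — true.
(c) HCI: |A| = 9, |A ∩ B| = 6; needs |A ∩ B| ≥ 6 — true.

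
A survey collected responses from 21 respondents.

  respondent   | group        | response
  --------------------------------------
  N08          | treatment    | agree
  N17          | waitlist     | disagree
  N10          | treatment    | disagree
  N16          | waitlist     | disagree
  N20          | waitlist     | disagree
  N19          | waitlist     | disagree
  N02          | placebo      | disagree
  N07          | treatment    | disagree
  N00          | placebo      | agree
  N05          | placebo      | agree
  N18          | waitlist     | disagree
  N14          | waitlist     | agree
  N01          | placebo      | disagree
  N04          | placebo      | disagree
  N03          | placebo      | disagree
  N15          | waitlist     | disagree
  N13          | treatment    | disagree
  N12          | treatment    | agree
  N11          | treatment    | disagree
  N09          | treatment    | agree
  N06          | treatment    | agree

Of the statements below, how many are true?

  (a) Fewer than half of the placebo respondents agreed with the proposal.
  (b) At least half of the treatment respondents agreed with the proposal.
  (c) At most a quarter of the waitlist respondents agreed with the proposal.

3

(a) placebo: |A| = 6, |A ∩ B| = 2; needs |A ∩ B| < |A ∖ B| — true.
(b) treatment: |A| = 8, |A ∩ B| = 4; needs |A ∩ B| ≥ |A ∖ B| — true.
(c) waitlist: |A| = 7, |A ∩ B| = 1; needs |A ∩ B| / |A| ≤ 1/4 — true.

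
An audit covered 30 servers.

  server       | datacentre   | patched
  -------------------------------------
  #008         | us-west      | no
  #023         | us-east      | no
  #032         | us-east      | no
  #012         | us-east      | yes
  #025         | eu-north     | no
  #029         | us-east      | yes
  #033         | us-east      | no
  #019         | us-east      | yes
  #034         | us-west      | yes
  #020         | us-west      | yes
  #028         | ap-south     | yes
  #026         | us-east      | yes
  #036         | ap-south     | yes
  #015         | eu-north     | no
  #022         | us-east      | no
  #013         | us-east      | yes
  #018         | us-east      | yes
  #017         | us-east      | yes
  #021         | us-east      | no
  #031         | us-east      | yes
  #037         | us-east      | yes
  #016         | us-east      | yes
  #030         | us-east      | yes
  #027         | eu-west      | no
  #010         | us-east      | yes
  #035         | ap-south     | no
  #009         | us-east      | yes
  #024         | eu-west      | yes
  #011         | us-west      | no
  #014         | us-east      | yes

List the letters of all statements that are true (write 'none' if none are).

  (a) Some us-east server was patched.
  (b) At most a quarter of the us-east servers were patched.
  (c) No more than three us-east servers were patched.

(a)

|A| = 19, |A ∩ B| = 14, |A ∖ B| = 5.
(a) A ∩ B ≠ ∅ (|A ∩ B| ≥ 1): holds.
(b) |A ∩ B| / |A| ≤ 1/4: fails.
(c) |A ∩ B| ≤ 3: fails.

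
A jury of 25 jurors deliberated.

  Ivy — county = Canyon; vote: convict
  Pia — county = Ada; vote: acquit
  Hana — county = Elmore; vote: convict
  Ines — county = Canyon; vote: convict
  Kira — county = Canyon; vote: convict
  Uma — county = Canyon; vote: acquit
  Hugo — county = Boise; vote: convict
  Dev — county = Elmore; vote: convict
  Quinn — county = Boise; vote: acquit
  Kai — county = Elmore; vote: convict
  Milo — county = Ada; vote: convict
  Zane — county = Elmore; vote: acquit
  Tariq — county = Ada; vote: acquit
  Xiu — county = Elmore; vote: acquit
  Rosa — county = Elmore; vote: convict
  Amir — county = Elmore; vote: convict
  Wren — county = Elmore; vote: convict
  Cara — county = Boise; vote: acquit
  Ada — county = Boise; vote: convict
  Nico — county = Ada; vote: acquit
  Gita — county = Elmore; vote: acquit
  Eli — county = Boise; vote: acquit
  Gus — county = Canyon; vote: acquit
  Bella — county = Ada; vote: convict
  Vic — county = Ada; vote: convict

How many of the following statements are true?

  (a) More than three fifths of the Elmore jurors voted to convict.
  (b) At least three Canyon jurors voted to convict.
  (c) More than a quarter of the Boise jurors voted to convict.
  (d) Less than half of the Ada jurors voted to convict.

(a) Elmore: |A| = 9, |A ∩ B| = 6; needs |A ∩ B| / |A| > 3/5 — true.
(b) Canyon: |A| = 5, |A ∩ B| = 3; needs |A ∩ B| ≥ 3 — true.
(c) Boise: |A| = 5, |A ∩ B| = 2; needs |A ∩ B| / |A| > 1/4 — true.
(d) Ada: |A| = 6, |A ∩ B| = 3; needs |A ∩ B| < |A ∖ B| — false.

3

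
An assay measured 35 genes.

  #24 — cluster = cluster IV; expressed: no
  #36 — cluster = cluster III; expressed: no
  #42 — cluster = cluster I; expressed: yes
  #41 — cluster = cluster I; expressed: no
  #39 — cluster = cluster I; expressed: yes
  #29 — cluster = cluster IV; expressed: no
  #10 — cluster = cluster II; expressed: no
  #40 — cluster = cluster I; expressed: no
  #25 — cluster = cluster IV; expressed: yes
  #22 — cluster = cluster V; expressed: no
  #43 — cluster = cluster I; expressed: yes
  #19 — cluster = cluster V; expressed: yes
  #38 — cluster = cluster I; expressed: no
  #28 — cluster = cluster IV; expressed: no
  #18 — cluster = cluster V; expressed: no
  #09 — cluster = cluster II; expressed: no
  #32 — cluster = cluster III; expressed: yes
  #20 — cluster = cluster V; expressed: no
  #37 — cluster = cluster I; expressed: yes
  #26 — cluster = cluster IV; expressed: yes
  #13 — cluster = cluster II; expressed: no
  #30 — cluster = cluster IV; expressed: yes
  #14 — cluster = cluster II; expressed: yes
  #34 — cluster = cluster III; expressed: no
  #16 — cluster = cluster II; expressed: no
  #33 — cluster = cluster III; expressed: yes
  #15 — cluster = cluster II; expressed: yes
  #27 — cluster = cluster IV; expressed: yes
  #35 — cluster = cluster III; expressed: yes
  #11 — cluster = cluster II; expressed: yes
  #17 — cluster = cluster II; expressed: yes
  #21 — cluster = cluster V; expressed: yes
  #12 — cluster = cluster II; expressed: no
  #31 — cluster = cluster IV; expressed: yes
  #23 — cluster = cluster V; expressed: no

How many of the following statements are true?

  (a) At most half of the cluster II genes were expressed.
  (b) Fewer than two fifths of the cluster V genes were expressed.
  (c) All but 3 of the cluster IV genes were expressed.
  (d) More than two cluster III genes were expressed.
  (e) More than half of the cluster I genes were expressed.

(a) cluster II: |A| = 9, |A ∩ B| = 4; needs |A ∩ B| ≤ |A ∖ B| — true.
(b) cluster V: |A| = 6, |A ∩ B| = 2; needs |A ∩ B| / |A| < 2/5 — true.
(c) cluster IV: |A| = 8, |A ∩ B| = 5; needs |A ∖ B| = 3 — true.
(d) cluster III: |A| = 5, |A ∩ B| = 3; needs |A ∩ B| > 2 — true.
(e) cluster I: |A| = 7, |A ∩ B| = 4; needs |A ∩ B| > |A ∖ B| — true.

5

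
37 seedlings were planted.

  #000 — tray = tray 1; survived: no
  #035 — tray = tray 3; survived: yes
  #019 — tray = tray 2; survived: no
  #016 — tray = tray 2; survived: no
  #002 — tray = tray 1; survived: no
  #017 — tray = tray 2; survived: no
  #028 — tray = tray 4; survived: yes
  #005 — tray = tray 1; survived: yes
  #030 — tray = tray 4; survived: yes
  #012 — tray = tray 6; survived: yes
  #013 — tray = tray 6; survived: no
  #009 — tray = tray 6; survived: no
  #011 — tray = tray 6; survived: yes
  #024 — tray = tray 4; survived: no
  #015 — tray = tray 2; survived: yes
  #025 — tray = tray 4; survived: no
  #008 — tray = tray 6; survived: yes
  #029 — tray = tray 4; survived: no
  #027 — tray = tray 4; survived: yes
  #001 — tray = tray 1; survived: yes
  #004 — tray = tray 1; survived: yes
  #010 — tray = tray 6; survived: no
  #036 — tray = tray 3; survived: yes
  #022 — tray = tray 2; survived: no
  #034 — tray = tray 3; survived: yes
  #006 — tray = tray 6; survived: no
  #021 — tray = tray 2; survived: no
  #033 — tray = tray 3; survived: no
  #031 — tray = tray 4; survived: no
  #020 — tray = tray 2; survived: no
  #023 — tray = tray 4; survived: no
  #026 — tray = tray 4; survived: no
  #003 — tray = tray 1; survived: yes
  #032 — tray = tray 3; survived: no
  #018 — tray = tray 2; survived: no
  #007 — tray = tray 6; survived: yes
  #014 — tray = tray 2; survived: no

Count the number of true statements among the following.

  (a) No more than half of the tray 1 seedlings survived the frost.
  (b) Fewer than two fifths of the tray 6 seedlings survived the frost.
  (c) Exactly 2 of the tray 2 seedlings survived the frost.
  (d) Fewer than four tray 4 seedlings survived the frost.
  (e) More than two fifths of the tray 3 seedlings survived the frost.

2

(a) tray 1: |A| = 6, |A ∩ B| = 4; needs |A ∩ B| ≤ |A ∖ B| — false.
(b) tray 6: |A| = 8, |A ∩ B| = 4; needs |A ∩ B| / |A| < 2/5 — false.
(c) tray 2: |A| = 9, |A ∩ B| = 1; needs |A ∩ B| = 2 — false.
(d) tray 4: |A| = 9, |A ∩ B| = 3; needs |A ∩ B| < 4 — true.
(e) tray 3: |A| = 5, |A ∩ B| = 3; needs |A ∩ B| / |A| > 2/5 — true.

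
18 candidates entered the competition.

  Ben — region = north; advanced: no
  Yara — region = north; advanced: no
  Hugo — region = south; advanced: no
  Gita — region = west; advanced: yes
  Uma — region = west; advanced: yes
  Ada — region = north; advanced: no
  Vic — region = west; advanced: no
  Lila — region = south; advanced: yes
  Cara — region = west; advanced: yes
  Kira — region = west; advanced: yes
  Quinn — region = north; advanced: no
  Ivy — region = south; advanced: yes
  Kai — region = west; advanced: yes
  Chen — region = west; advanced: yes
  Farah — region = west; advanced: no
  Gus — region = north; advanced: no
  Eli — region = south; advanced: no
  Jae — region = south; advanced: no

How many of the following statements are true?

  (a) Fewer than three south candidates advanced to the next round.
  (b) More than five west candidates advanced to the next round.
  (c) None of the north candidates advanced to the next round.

3

(a) south: |A| = 5, |A ∩ B| = 2; needs |A ∩ B| < 3 — true.
(b) west: |A| = 8, |A ∩ B| = 6; needs |A ∩ B| > 5 — true.
(c) north: |A| = 5, |A ∩ B| = 0; needs A ∩ B = ∅ (|A ∩ B| = 0) — true.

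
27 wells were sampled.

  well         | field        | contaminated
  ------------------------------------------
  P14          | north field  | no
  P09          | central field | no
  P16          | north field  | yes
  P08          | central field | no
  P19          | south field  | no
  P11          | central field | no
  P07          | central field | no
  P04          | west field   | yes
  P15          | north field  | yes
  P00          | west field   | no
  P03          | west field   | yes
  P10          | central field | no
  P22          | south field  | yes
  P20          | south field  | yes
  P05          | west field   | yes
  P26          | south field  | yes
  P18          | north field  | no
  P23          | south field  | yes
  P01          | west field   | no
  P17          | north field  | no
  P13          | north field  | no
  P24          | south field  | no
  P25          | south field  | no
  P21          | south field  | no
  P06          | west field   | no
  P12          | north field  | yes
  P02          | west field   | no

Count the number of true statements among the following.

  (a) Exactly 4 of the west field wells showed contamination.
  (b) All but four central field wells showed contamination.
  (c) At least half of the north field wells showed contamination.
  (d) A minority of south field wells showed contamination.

0

(a) west field: |A| = 7, |A ∩ B| = 3; needs |A ∩ B| = 4 — false.
(b) central field: |A| = 5, |A ∩ B| = 0; needs |A ∖ B| = 4 — false.
(c) north field: |A| = 7, |A ∩ B| = 3; needs |A ∩ B| ≥ |A ∖ B| — false.
(d) south field: |A| = 8, |A ∩ B| = 4; needs |A ∩ B| < |A ∖ B| — false.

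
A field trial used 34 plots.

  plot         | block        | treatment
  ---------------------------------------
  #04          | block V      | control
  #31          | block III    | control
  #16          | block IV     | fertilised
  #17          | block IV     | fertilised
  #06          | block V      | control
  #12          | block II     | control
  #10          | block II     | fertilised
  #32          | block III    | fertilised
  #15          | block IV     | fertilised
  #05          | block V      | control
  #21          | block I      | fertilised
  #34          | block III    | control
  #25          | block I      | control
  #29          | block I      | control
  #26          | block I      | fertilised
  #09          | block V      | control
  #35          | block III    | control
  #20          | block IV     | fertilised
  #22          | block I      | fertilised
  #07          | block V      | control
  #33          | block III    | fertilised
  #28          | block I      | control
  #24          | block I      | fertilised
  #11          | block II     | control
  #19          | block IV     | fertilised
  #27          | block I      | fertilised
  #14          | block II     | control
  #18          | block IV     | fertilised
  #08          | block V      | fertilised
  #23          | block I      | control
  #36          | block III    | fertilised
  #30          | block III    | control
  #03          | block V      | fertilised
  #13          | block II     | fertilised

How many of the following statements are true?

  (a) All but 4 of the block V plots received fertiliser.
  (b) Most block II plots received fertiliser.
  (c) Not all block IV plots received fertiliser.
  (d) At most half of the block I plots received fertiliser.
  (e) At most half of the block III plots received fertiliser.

1

(a) block V: |A| = 7, |A ∩ B| = 2; needs |A ∖ B| = 4 — false.
(b) block II: |A| = 5, |A ∩ B| = 2; needs |A ∩ B| > |A ∖ B| — false.
(c) block IV: |A| = 6, |A ∩ B| = 6; needs A ⊄ B (|A ∖ B| ≥ 1) — false.
(d) block I: |A| = 9, |A ∩ B| = 5; needs |A ∩ B| ≤ |A ∖ B| — false.
(e) block III: |A| = 7, |A ∩ B| = 3; needs |A ∩ B| ≤ |A ∖ B| — true.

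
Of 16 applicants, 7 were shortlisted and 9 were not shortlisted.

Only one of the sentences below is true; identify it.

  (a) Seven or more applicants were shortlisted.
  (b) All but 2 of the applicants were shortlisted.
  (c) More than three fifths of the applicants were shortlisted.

|A| = 16, |A ∩ B| = 7, |A ∖ B| = 9.
(a) requires |A ∩ B| ≥ 7: true.
(b) requires |A ∖ B| = 2: false.
(c) requires |A ∩ B| / |A| > 3/5: false.

(a)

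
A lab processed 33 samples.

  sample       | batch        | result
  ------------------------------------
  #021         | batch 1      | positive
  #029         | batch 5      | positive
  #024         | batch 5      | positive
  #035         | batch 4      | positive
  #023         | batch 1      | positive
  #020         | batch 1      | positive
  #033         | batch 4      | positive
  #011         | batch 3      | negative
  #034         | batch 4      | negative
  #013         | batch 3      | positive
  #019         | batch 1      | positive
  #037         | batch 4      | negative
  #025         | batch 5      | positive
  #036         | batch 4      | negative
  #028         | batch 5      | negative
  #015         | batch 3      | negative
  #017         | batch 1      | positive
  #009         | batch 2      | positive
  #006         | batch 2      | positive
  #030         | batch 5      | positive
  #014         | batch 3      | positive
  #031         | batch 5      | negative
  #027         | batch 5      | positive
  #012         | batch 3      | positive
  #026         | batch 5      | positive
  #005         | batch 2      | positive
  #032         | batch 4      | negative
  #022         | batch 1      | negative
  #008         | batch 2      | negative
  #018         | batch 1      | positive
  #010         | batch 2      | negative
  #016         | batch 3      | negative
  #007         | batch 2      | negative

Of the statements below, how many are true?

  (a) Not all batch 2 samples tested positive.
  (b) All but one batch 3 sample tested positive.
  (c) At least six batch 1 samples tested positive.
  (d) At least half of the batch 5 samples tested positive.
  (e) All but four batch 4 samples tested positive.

4

(a) batch 2: |A| = 6, |A ∩ B| = 3; needs A ⊄ B (|A ∖ B| ≥ 1) — true.
(b) batch 3: |A| = 6, |A ∩ B| = 3; needs |A ∖ B| = 1 — false.
(c) batch 1: |A| = 7, |A ∩ B| = 6; needs |A ∩ B| ≥ 6 — true.
(d) batch 5: |A| = 8, |A ∩ B| = 6; needs |A ∩ B| ≥ |A ∖ B| — true.
(e) batch 4: |A| = 6, |A ∩ B| = 2; needs |A ∖ B| = 4 — true.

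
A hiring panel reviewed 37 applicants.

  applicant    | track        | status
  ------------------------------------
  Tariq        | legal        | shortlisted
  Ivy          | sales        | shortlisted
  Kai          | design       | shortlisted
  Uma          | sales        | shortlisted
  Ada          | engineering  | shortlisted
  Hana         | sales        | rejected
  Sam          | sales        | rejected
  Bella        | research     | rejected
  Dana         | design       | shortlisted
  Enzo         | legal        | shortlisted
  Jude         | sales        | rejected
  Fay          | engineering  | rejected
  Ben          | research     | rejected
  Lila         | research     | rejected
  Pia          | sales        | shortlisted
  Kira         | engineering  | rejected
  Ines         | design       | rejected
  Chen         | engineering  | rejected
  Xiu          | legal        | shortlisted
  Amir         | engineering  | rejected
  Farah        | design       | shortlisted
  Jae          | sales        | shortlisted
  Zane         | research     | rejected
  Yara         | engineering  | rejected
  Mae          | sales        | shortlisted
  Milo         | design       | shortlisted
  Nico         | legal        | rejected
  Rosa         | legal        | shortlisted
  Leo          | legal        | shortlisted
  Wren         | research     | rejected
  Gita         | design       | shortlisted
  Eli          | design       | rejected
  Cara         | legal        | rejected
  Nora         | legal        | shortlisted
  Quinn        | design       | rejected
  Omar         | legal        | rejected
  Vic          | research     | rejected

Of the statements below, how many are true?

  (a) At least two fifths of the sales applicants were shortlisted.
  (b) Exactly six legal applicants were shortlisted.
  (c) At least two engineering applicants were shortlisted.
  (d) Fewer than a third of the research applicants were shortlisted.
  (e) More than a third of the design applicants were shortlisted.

4

(a) sales: |A| = 8, |A ∩ B| = 5; needs |A ∩ B| / |A| ≥ 2/5 — true.
(b) legal: |A| = 9, |A ∩ B| = 6; needs |A ∩ B| = 6 — true.
(c) engineering: |A| = 6, |A ∩ B| = 1; needs |A ∩ B| ≥ 2 — false.
(d) research: |A| = 6, |A ∩ B| = 0; needs |A ∩ B| / |A| < 1/3 — true.
(e) design: |A| = 8, |A ∩ B| = 5; needs |A ∩ B| / |A| > 1/3 — true.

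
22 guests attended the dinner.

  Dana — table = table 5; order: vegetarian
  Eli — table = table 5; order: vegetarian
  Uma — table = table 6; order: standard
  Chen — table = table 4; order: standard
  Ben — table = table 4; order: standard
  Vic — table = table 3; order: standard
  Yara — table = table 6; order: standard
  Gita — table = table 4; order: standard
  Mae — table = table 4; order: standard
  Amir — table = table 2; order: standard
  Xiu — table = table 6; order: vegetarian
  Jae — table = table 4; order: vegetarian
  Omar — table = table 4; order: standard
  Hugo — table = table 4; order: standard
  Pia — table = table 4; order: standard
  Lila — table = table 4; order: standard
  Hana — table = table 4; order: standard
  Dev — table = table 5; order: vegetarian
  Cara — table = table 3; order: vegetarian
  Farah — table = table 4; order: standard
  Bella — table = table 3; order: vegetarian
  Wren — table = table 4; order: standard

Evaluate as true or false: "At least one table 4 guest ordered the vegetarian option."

True

Truth condition: A ∩ B ≠ ∅ (|A ∩ B| ≥ 1).
A (the restrictor) = {Chen, Ben, Gita, Mae, Jae, Omar, Hugo, Pia, Lila, Hana, Farah, Wren}, |A| = 12.
A ∩ B = {Jae}, so |A ∩ B| = 1.
So the statement is true.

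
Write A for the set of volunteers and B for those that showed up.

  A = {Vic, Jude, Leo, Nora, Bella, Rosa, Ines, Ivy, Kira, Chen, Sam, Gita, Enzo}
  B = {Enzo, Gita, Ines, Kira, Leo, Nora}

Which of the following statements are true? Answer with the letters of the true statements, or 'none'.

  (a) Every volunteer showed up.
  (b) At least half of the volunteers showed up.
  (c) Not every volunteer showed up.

|A| = 13, |A ∩ B| = 6, |A ∖ B| = 7.
(a) A ⊆ B, i.e. every element of A is in B (|A ∖ B| = 0): fails.
(b) |A ∩ B| ≥ |A ∖ B|: fails.
(c) A ⊄ B (|A ∖ B| ≥ 1): holds.

(c)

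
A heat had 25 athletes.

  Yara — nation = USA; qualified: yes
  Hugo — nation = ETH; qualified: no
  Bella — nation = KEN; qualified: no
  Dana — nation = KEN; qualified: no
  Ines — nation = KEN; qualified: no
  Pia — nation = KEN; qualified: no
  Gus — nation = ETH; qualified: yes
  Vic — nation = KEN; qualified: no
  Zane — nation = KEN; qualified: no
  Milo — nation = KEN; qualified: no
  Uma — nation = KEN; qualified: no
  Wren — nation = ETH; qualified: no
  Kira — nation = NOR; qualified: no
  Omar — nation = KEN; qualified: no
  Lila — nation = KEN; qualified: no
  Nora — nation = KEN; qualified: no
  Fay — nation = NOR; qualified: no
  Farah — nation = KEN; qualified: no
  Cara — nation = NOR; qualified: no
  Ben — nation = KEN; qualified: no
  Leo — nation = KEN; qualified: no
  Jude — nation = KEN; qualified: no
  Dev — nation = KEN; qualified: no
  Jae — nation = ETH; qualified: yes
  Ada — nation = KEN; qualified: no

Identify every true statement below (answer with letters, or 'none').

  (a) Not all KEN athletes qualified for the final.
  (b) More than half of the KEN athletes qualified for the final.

|A| = 17, |A ∩ B| = 0, |A ∖ B| = 17.
(a) A ⊄ B (|A ∖ B| ≥ 1): holds.
(b) |A ∩ B| > |A ∖ B|: fails.

(a)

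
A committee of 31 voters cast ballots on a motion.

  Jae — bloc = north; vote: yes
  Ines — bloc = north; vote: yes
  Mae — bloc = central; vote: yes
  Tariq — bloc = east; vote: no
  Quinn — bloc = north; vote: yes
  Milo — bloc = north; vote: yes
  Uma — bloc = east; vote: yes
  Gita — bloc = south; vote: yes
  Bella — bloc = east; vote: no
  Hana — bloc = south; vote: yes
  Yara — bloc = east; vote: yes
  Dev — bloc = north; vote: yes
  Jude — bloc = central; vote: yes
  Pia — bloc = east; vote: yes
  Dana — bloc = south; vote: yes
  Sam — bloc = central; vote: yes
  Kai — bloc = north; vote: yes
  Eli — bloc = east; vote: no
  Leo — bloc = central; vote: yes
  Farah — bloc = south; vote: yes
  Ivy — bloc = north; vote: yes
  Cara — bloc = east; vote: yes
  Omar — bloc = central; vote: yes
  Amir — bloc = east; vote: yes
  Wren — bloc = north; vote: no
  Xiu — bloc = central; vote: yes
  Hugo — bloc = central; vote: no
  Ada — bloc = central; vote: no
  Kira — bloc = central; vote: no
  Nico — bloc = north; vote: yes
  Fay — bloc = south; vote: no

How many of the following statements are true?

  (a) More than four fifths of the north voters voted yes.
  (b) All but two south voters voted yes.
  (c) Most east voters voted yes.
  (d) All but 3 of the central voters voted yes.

(a) north: |A| = 9, |A ∩ B| = 8; needs |A ∩ B| / |A| > 4/5 — true.
(b) south: |A| = 5, |A ∩ B| = 4; needs |A ∖ B| = 2 — false.
(c) east: |A| = 8, |A ∩ B| = 5; needs |A ∩ B| > |A ∖ B| — true.
(d) central: |A| = 9, |A ∩ B| = 6; needs |A ∖ B| = 3 — true.

3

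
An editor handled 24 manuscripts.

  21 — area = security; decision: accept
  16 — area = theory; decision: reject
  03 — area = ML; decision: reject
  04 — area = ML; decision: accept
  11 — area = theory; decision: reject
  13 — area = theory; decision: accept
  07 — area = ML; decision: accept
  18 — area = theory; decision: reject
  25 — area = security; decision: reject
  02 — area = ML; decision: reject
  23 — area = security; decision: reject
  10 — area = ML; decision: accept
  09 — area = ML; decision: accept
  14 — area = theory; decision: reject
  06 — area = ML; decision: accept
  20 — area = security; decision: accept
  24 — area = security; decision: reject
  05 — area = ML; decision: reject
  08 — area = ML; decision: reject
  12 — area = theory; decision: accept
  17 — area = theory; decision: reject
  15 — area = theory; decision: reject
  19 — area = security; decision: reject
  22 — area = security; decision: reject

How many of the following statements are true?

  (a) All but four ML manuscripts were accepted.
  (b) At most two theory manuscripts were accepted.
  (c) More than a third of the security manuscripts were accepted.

2

(a) ML: |A| = 9, |A ∩ B| = 5; needs |A ∖ B| = 4 — true.
(b) theory: |A| = 8, |A ∩ B| = 2; needs |A ∩ B| ≤ 2 — true.
(c) security: |A| = 7, |A ∩ B| = 2; needs |A ∩ B| / |A| > 1/3 — false.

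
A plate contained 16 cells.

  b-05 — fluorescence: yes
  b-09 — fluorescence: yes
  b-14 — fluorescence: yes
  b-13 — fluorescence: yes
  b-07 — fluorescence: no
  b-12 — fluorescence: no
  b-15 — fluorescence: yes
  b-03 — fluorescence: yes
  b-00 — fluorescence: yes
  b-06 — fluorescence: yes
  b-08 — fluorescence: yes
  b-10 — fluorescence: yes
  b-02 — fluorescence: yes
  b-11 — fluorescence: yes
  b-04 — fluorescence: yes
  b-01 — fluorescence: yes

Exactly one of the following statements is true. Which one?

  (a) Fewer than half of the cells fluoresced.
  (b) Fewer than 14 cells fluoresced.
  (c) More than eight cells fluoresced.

(c)

|A| = 16, |A ∩ B| = 14, |A ∖ B| = 2.
(a) requires |A ∩ B| < |A ∖ B|: false.
(b) requires |A ∩ B| < 14: false.
(c) requires |A ∩ B| > 8: true.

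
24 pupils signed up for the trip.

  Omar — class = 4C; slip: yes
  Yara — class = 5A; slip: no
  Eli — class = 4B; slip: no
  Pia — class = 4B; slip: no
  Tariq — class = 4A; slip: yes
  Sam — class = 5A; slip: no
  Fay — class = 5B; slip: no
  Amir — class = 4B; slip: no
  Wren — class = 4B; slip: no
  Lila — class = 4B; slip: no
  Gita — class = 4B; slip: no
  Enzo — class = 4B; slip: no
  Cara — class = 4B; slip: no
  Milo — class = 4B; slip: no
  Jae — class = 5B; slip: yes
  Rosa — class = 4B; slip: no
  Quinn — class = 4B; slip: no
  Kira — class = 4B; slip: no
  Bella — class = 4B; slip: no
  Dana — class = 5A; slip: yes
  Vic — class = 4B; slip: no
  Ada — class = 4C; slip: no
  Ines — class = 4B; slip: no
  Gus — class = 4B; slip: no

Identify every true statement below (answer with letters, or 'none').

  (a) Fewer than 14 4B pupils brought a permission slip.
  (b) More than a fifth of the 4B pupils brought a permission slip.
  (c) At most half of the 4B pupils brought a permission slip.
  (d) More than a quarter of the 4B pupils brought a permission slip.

|A| = 16, |A ∩ B| = 0, |A ∖ B| = 16.
(a) |A ∩ B| < 14: holds.
(b) |A ∩ B| / |A| > 1/5: fails.
(c) |A ∩ B| ≤ |A ∖ B|: holds.
(d) |A ∩ B| / |A| > 1/4: fails.

(a), (c)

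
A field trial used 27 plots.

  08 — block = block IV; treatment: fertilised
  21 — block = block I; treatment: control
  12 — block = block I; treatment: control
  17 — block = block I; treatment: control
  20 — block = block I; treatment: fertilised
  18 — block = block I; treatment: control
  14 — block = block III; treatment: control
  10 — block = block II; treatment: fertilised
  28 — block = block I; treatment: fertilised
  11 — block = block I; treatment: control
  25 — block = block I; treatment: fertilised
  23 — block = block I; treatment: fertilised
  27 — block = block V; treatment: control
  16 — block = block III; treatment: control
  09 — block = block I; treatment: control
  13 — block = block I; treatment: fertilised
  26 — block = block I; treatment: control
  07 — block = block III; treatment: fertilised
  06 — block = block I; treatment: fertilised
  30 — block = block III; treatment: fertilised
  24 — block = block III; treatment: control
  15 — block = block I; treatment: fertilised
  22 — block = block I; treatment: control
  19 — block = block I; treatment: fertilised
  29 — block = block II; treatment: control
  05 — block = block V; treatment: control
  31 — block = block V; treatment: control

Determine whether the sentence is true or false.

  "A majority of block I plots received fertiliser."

False

The determiner here denotes the relation: |A ∩ B| > |A ∖ B|.
|A| = 16, |A ∩ B| = 8, |A ∖ B| = 8.
8 = 8, so the statement is false.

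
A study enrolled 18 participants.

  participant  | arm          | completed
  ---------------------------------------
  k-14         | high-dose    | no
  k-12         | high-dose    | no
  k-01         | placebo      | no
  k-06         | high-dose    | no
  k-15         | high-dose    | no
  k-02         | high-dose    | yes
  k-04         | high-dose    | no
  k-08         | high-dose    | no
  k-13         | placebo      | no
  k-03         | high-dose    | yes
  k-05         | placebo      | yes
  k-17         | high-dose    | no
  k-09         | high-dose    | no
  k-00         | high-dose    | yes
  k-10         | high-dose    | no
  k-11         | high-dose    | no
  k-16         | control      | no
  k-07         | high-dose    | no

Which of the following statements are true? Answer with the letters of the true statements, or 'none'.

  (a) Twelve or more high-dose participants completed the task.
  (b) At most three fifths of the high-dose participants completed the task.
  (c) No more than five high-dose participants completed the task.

|A| = 14, |A ∩ B| = 3, |A ∖ B| = 11.
(a) |A ∩ B| ≥ 12: fails.
(b) |A ∩ B| / |A| ≤ 3/5: holds.
(c) |A ∩ B| ≤ 5: holds.

(b), (c)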